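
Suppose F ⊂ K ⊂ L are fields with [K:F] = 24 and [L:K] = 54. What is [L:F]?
[L:F] = 1296

The tower law says that for any tower of field extensions F ⊂ K ⊂ L with finite degrees, [L:F] = [L:K] · [K:F]. Here this gives [L:F] = 54 · 24 = 1296.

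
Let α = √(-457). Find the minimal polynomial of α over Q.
m_α(x) = x^2 + 457

α satisfies α^2 + 457 = 0, so x^2 + 457 annihilates α. Since d = -457 is squarefree and ≠ 1, it is not a perfect square in Q, so x^2 + 457 has no rational root and is therefore irreducible over Q (a degree-2 polynomial over a field is irreducible iff it has no root). Hence m_α(x) = x^2 + 457.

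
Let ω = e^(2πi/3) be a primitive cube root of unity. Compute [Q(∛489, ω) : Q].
[Q(∛489, ω) : Q] = 6

[Q(∛489):Q] = 3 (min poly x^3 - 489, irreducible since 489 is not a perfect cube). [Q(ω):Q] = 2 (min poly x^2 + x + 1). Since Q(∛489) ⊂ R and ω ∉ R, we have ω ∉ Q(∛489), so x^2 + x + 1 remains irreducible over Q(∛489) and [Q(∛489, ω) : Q(∛489)] = 2. By the tower law, [Q(∛489, ω) : Q] = 3 · 2 = 6. (In fact Q(∛489, ω) is the splitting field of x^3 - 489 over Q.)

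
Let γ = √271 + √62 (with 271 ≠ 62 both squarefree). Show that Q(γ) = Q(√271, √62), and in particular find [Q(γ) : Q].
[Q(γ) : Q] = 4 (equivalently, Q(γ) = Q(√271, √62))

Obviously Q(γ) ⊆ Q(√271, √62), and [Q(√271, √62):Q] = 4 (since 271, 62 are distinct squarefree integers > 1 with 16802 not a perfect square). To show equality we compute the minimal polynomial of γ. From γ = √271 + √62: γ^2 = 271 + 2√(16802) + 62 = 333 + 2√(16802), so γ^2 - 333 = 2√(16802); squaring, (γ^2 - 333)^2 = 4·16802, i.e. γ^4 - 666γ^2 + 110889 - 67208 = 0, i.e. γ^4 - 666γ^2 + 43681 = 0. So γ is a root of x^4 - 666x^2 + 43681. This polynomial is irreducible over Q: it has no rational root (each ±√271 ± √62 is irrational), and any factorization into two quadratics over Q would force √(16802) ∈ Q (pairing opposite roots) or √271, √62 ∈ Q (other pairings), all impossible. Hence [Q(γ):Q] = 4 = [Q(√271, √62):Q], so Q(γ) = Q(√271, √62).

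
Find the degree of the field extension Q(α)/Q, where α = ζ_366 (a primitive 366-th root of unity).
[Q(α):Q] = 120

The minimal polynomial of ζ_366 over Q is the 366-th cyclotomic polynomial Φ_366(x), which is irreducible over Q and has degree φ(366) = 120. Hence [Q(α):Q] = φ(366) = 120.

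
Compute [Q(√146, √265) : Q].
[Q(√146, √265) : Q] = 4

[Q(√146):Q] = 2 (min poly x^2 - 146, irreducible since 146 is squarefree > 1). For the top step, suppose √265 ∈ Q(√146), say √265 = c + d√146 with c, d ∈ Q. Squaring: 265 = c^2 + 146d^2 + 2cd√146. Since √146 ∉ Q this forces 2cd = 0. If d = 0 then √265 = c ∈ Q, contradicting 265 squarefree > 1. If c = 0 then 265 = 146d^2, so 146·265 = (146d)^2 is a perfect square in Q — but 146·265 = 38690 is not a perfect square (since 146 and 265 are distinct squarefree integers). Contradiction. Hence √265 ∉ Q(√146), so x^2 - 265 stays irreducible over Q(√146) and [Q(√146, √265) : Q(√146)] = 2. By the tower law, [Q(√146, √265) : Q] = 2 · 2 = 4.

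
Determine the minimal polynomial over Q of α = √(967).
m_α(x) = x^2 - 967

α satisfies α^2 - 967 = 0, so x^2 - 967 annihilates α. Since d = 967 is squarefree and ≠ 1, it is not a perfect square in Q, so x^2 - 967 has no rational root and is therefore irreducible over Q (a degree-2 polynomial over a field is irreducible iff it has no root). Hence m_α(x) = x^2 - 967.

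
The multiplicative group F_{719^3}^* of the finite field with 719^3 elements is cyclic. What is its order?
|F_{719^3}^*| = 371694958

F_{719^3} has 719^3 = 371694959 elements; its multiplicative group consists of all nonzero elements, so |F_{719^3}^*| = 371694959 - 1 = 371694958. (It is cyclic since any finite subgroup of the multiplicative group of a field is cyclic.)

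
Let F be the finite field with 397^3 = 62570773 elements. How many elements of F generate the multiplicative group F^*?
There are φ(62570772) = 18338400 primitive elements

F_q^* is cyclic of order q - 1 = 62570772. A cyclic group of order m has exactly φ(m) generators. Here m = 62570772 = 2^2 · 3^3 · 11 · 31 · 1699, so the number of primitive elements is φ(62570772) = 18338400.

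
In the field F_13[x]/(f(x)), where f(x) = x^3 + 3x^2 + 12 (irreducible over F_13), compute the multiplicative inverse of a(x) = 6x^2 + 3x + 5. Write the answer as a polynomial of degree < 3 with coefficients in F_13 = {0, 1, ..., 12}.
a(x)^(-1) ≡ 9x^2 + 9x + 6 (mod f(x))

Since f is irreducible over F_13, F_13[x]/(f) is a field and a(x) ≠ 0 has an inverse. Apply the extended Euclidean algorithm to f(x) and a(x) in F_13[x]: f(x) = (11x + 8)·a(x) + (12x + 11);  a(x) = (7x + 9)·(12x + 11) + (10). The last nonzero remainder is the constant 10 = gcd(f, a) in F_13. Back-substituting through the division chain expresses 10 = s(x)·a(x) + t(x)·f(x) with s(x) ≡ 12x^2 + 12x + 8 (mod f), so (12x^2 + 12x + 8)·a(x) ≡ 10 (mod f). Multiplying by 10^(-1) ≡ 4 in F_13 gives a(x)^(-1) ≡ 4·(12x^2 + 12x + 8) ≡ 9x^2 + 9x + 6 (mod f). Check: (6x^2 + 3x + 5)·(9x^2 + 9x + 6) = 2x^4 + 3x^3 + 4x^2 + 11x + 4 ≡ 1 (mod x^3 + 3x^2 + 12).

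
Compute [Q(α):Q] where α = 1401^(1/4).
[Q(α):Q] = 4

α is a root of x^4 - 1401. By Eisenstein's criterion at the prime p = 3 (which divides the constant term 1401 but p^2 = 9 does not, since 1401 is squarefree), x^4 - 1401 is irreducible over Q. Hence [Q(α):Q] = 4.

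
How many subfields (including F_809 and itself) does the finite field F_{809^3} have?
F_{809^3} has 2 subfields

The subfields of F_{p^n} are exactly the fields F_{p^d} for d | n (each is the fixed field of the unique index-d subgroup of Gal(F_{p^n}/F_p) ≅ Z/nZ). The divisors of n = 3 are {1, 3}, giving 2 subfields: F_{809^1}, F_{809^3}.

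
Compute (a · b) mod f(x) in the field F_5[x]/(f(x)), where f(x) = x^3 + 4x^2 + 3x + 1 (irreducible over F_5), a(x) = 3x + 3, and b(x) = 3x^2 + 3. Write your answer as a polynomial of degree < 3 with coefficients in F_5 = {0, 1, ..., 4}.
a · b ≡ 3x^2 + 2x (mod f(x))

Multiply in F_5[x]: a(x)·b(x) = (3x + 3)·(3x^2 + 3) = 4x^3 + 4x^2 + 4x + 4. This has degree ≥ 3, so divide by f(x) over F_5: 4x^3 + 4x^2 + 4x + 4 = (4)·(x^3 + 4x^2 + 3x + 1) + (3x^2 + 2x). Hence a·b ≡ 3x^2 + 2x (mod f). (F_5[x]/(f) is a field with 5^3 = 125 elements since f is irreducible of degree 3.)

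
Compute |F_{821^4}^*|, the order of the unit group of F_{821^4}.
|F_{821^4}^*| = 454331269680

F_{821^4} has 821^4 = 454331269681 elements; its multiplicative group consists of all nonzero elements, so |F_{821^4}^*| = 454331269681 - 1 = 454331269680. (It is cyclic since any finite subgroup of the multiplicative group of a field is cyclic.)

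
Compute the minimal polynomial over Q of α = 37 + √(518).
m_α(x) = x^2 - 74x + 851

From α - 37 = √(518), squaring gives (α - 37)^2 = 518, i.e. α^2 - 74α + 1369 = 518, so α^2 - 74α + 851 = 0. The discriminant of x^2 - 74x + 851 is (-74)^2 - 4·(851) = 5476 - 3404 = 2072, and 4·(518) is not a perfect square in Q since 518 is squarefree and ≠ 1. Hence x^2 - 74x + 851 is irreducible over Q and is the minimal polynomial of α.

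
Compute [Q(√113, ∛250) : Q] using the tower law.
[Q(√113, ∛250) : Q] = 6

Let L = Q(√113, ∛250). Since Q(√113) ⊂ L and [Q(√113):Q] = 2, the tower law gives 2 | [L:Q]. Likewise Q(∛250) ⊂ L with [Q(∛250):Q] = 3 (because 250 is not a perfect cube), so 3 | [L:Q]. As gcd(2,3) = 1, [L:Q] is divisible by 6. Conversely L is generated over Q by √113 and ∛250, so [L:Q] ≤ 2·3 = 6. Therefore [Q(√113, ∛250) : Q] = 6.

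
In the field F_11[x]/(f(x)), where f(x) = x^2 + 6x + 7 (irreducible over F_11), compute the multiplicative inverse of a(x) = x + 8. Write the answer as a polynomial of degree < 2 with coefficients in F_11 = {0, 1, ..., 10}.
a(x)^(-1) ≡ 10x + 2 (mod f(x))

Since f is irreducible over F_11, F_11[x]/(f) is a field and a(x) ≠ 0 has an inverse. Apply the extended Euclidean algorithm to f(x) and a(x) in F_11[x]: f(x) = (x + 9)·a(x) + (1). The last nonzero remainder is the constant 1 = gcd(f, a) in F_11. Back-substituting through the division chain expresses 1 = s(x)·a(x) + t(x)·f(x) with s(x) ≡ 10x + 2 (mod f), so a(x)^(-1) ≡ s(x) = 10x + 2 (mod f). Check: (x + 8)·(10x + 2) = 10x^2 + 5x + 5 ≡ 1 (mod x^2 + 6x + 7).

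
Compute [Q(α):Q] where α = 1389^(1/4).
[Q(α):Q] = 4

α is a root of x^4 - 1389. By Eisenstein's criterion at the prime p = 3 (which divides the constant term 1389 but p^2 = 9 does not, since 1389 is squarefree), x^4 - 1389 is irreducible over Q. Hence [Q(α):Q] = 4.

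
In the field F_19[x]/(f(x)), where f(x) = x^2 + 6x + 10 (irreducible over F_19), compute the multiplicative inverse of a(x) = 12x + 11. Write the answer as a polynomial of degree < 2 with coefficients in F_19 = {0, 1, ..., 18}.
a(x)^(-1) ≡ 5x + 8 (mod f(x))

Since f is irreducible over F_19, F_19[x]/(f) is a field and a(x) ≠ 0 has an inverse. Apply the extended Euclidean algorithm to f(x) and a(x) in F_19[x]: f(x) = (8x + 9)·a(x) + (6). The last nonzero remainder is the constant 6 = gcd(f, a) in F_19. Back-substituting through the division chain expresses 6 = s(x)·a(x) + t(x)·f(x) with s(x) ≡ 11x + 10 (mod f), so (11x + 10)·a(x) ≡ 6 (mod f). Multiplying by 6^(-1) ≡ 16 in F_19 gives a(x)^(-1) ≡ 16·(11x + 10) ≡ 5x + 8 (mod f). Check: (12x + 11)·(5x + 8) = 3x^2 + 18x + 12 ≡ 1 (mod x^2 + 6x + 10).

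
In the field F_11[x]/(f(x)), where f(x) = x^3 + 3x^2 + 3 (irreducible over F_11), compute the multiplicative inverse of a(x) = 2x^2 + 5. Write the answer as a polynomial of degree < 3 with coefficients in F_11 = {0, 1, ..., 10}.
a(x)^(-1) ≡ x^2 + 10x + 2 (mod f(x))

Since f is irreducible over F_11, F_11[x]/(f) is a field and a(x) ≠ 0 has an inverse. Apply the extended Euclidean algorithm to f(x) and a(x) in F_11[x]: f(x) = (6x + 7)·a(x) + (3x + 1);  a(x) = (8x + 1)·(3x + 1) + (4). The last nonzero remainder is the constant 4 = gcd(f, a) in F_11. Back-substituting through the division chain expresses 4 = s(x)·a(x) + t(x)·f(x) with s(x) ≡ 4x^2 + 7x + 8 (mod f), so (4x^2 + 7x + 8)·a(x) ≡ 4 (mod f). Multiplying by 4^(-1) ≡ 3 in F_11 gives a(x)^(-1) ≡ 3·(4x^2 + 7x + 8) ≡ x^2 + 10x + 2 (mod f). Check: (2x^2 + 5)·(x^2 + 10x + 2) = 2x^4 + 9x^3 + 9x^2 + 6x + 10 ≡ 1 (mod x^3 + 3x^2 + 3).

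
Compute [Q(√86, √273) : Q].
[Q(√86, √273) : Q] = 4

[Q(√86):Q] = 2 (min poly x^2 - 86, irreducible since 86 is squarefree > 1). For the top step, suppose √273 ∈ Q(√86), say √273 = c + d√86 with c, d ∈ Q. Squaring: 273 = c^2 + 86d^2 + 2cd√86. Since √86 ∉ Q this forces 2cd = 0. If d = 0 then √273 = c ∈ Q, contradicting 273 squarefree > 1. If c = 0 then 273 = 86d^2, so 86·273 = (86d)^2 is a perfect square in Q — but 86·273 = 23478 is not a perfect square (since 86 and 273 are distinct squarefree integers). Contradiction. Hence √273 ∉ Q(√86), so x^2 - 273 stays irreducible over Q(√86) and [Q(√86, √273) : Q(√86)] = 2. By the tower law, [Q(√86, √273) : Q] = 2 · 2 = 4.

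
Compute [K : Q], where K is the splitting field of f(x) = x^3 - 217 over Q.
[K : Q] = 6

The roots of x^3 - 217 are ∛217, ω∛217, ω^2∛217 where ω = e^(2πi/3) is a primitive cube root of unity, so K = Q(∛217, ω). Now [Q(∛217):Q] = 3 (since 217 is not a perfect cube, x^3 - 217 is irreducible) and [Q(ω):Q] = 2. Both 2 and 3 divide [K:Q], and [K:Q] ≤ 3·2 = 6, so [K:Q] = 6. (Equivalently: Q(∛217) ⊂ R but ω ∉ R, so [K : Q(∛217)] = 2.)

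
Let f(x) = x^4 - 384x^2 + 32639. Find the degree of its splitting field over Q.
[K : Q] = 4

Solving the quadratic in x^2: x^2 = (384 ± √(384^2 - 4·32639))/2 = (384 ± √16900)/2 = (384 ± 130)/2, giving x^2 = 257 or x^2 = 127. So f(x) = (x^2 - 257)(x^2 - 127) and the roots of f are ±√257, ±√127. Hence the splitting field is K = Q(√257, √127). Since 257 and 127 are distinct squarefree integers > 1, their product 32639 is not a perfect square, so √127 ∉ Q(√257). By the tower law [K:Q] = [Q(√257,√127):Q(√257)] · [Q(√257):Q] = 2 · 2 = 4.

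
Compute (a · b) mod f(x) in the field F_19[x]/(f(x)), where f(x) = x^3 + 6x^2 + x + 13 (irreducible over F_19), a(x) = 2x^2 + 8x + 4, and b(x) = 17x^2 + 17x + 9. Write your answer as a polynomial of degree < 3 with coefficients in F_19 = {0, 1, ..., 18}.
a · b ≡ 12x^2 + 17x + 3 (mod f(x))

Multiply in F_19[x]: a(x)·b(x) = (2x^2 + 8x + 4)·(17x^2 + 17x + 9) = 15x^4 + 18x^3 + 13x^2 + 7x + 17. This has degree ≥ 3, so divide by f(x) over F_19: 15x^4 + 18x^3 + 13x^2 + 7x + 17 = (15x + 4)·(x^3 + 6x^2 + x + 13) + (12x^2 + 17x + 3). Hence a·b ≡ 12x^2 + 17x + 3 (mod f). (F_19[x]/(f) is a field with 19^3 = 6859 elements since f is irreducible of degree 3.)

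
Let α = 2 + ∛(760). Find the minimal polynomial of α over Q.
m_α(x) = x^3 - 6x^2 + 12x - 768

Set β = α - 2 = ∛(760), so β^3 = 760. Then (α - 2)^3 - 760 = 0, i.e. α is a root of g(x) = (x - 2)^3 - 760 = x^3 - 6x^2 + 12x - 768. Since g(x) = h(x - 2) where h(x) = x^3 - 760, and h is irreducible over Q (because 760 is not a perfect cube, so h has no rational root, and a monic cubic with no rational root is irreducible), g is also irreducible (irreducibility is preserved under the substitution x → x - 2). Hence m_α(x) = x^3 - 6x^2 + 12x - 768.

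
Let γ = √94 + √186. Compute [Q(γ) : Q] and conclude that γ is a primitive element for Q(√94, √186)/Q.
[Q(γ) : Q] = 4 (equivalently, Q(γ) = Q(√94, √186))

Obviously Q(γ) ⊆ Q(√94, √186), and [Q(√94, √186):Q] = 4 (since 94, 186 are distinct squarefree integers > 1 with 17484 not a perfect square). To show equality we compute the minimal polynomial of γ. From γ = √94 + √186: γ^2 = 94 + 2√(17484) + 186 = 280 + 2√(17484), so γ^2 - 280 = 2√(17484); squaring, (γ^2 - 280)^2 = 4·17484, i.e. γ^4 - 560γ^2 + 78400 - 69936 = 0, i.e. γ^4 - 560γ^2 + 8464 = 0. So γ is a root of x^4 - 560x^2 + 8464. This polynomial is irreducible over Q: it has no rational root (each ±√94 ± √186 is irrational), and any factorization into two quadratics over Q would force √(17484) ∈ Q (pairing opposite roots) or √94, √186 ∈ Q (other pairings), all impossible. Hence [Q(γ):Q] = 4 = [Q(√94, √186):Q], so Q(γ) = Q(√94, √186).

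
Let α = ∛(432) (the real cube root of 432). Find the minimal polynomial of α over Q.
m_α(x) = x^3 - 432

α satisfies α^3 = 432, so x^3 - 432 annihilates α. By the rational root test, a rational root p/q (in lowest terms) of x^3 - 432 would satisfy p^3 = 432 q^3, forcing q = 1 and p^3 = 432; but 432 is not a perfect cube, contradiction. A monic cubic over Q with no rational root is irreducible (any nontrivial factorization would include a linear factor). Hence x^3 - 432 is the minimal polynomial of α, and in particular [Q(α):Q] = 3.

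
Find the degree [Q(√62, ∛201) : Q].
[Q(√62, ∛201) : Q] = 6

Let L = Q(√62, ∛201). Since Q(√62) ⊂ L and [Q(√62):Q] = 2, the tower law gives 2 | [L:Q]. Likewise Q(∛201) ⊂ L with [Q(∛201):Q] = 3 (because 201 is not a perfect cube), so 3 | [L:Q]. As gcd(2,3) = 1, [L:Q] is divisible by 6. Conversely L is generated over Q by √62 and ∛201, so [L:Q] ≤ 2·3 = 6. Therefore [Q(√62, ∛201) : Q] = 6.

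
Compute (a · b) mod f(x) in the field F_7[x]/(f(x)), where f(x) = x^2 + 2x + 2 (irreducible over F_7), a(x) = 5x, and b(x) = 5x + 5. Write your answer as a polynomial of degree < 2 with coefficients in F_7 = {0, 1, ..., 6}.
a · b ≡ 3x + 6 (mod f(x))

Multiply in F_7[x]: a(x)·b(x) = (5x)·(5x + 5) = 4x^2 + 4x. This has degree ≥ 2, so divide by f(x) over F_7: 4x^2 + 4x = (4)·(x^2 + 2x + 2) + (3x + 6). Hence a·b ≡ 3x + 6 (mod f). (F_7[x]/(f) is a field with 7^2 = 49 elements since f is irreducible of degree 2.)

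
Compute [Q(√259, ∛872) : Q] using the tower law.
[Q(√259, ∛872) : Q] = 6

Let L = Q(√259, ∛872). Since Q(√259) ⊂ L and [Q(√259):Q] = 2, the tower law gives 2 | [L:Q]. Likewise Q(∛872) ⊂ L with [Q(∛872):Q] = 3 (because 872 is not a perfect cube), so 3 | [L:Q]. As gcd(2,3) = 1, [L:Q] is divisible by 6. Conversely L is generated over Q by √259 and ∛872, so [L:Q] ≤ 2·3 = 6. Therefore [Q(√259, ∛872) : Q] = 6.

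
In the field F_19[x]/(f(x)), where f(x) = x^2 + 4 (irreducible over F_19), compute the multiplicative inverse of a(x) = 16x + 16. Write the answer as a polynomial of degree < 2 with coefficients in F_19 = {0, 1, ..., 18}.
a(x)^(-1) ≡ 14x + 5 (mod f(x))

Since f is irreducible over F_19, F_19[x]/(f) is a field and a(x) ≠ 0 has an inverse. Apply the extended Euclidean algorithm to f(x) and a(x) in F_19[x]: f(x) = (6x + 13)·a(x) + (5). The last nonzero remainder is the constant 5 = gcd(f, a) in F_19. Back-substituting through the division chain expresses 5 = s(x)·a(x) + t(x)·f(x) with s(x) ≡ 13x + 6 (mod f), so (13x + 6)·a(x) ≡ 5 (mod f). Multiplying by 5^(-1) ≡ 4 in F_19 gives a(x)^(-1) ≡ 4·(13x + 6) ≡ 14x + 5 (mod f). Check: (16x + 16)·(14x + 5) = 15x^2 + 4 ≡ 1 (mod x^2 + 4).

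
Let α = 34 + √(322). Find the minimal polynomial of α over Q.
m_α(x) = x^2 - 68x + 834

From α - 34 = √(322), squaring gives (α - 34)^2 = 322, i.e. α^2 - 68α + 1156 = 322, so α^2 - 68α + 834 = 0. The discriminant of x^2 - 68x + 834 is (-68)^2 - 4·(834) = 4624 - 3336 = 1288, and 4·(322) is not a perfect square in Q since 322 is squarefree and ≠ 1. Hence x^2 - 68x + 834 is irreducible over Q and is the minimal polynomial of α.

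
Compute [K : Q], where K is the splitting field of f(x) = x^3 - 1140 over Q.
[K : Q] = 6

The roots of x^3 - 1140 are ∛1140, ω∛1140, ω^2∛1140 where ω = e^(2πi/3) is a primitive cube root of unity, so K = Q(∛1140, ω). Now [Q(∛1140):Q] = 3 (since 1140 is not a perfect cube, x^3 - 1140 is irreducible) and [Q(ω):Q] = 2. Both 2 and 3 divide [K:Q], and [K:Q] ≤ 3·2 = 6, so [K:Q] = 6. (Equivalently: Q(∛1140) ⊂ R but ω ∉ R, so [K : Q(∛1140)] = 2.)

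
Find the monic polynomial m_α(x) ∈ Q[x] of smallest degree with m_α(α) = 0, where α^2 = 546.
m_α(x) = x^2 - 546

α satisfies α^2 - 546 = 0, so x^2 - 546 annihilates α. Since d = 546 is squarefree and ≠ 1, it is not a perfect square in Q, so x^2 - 546 has no rational root and is therefore irreducible over Q (a degree-2 polynomial over a field is irreducible iff it has no root). Hence m_α(x) = x^2 - 546.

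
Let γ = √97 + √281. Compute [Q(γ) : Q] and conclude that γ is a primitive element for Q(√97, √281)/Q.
[Q(γ) : Q] = 4 (equivalently, Q(γ) = Q(√97, √281))

Obviously Q(γ) ⊆ Q(√97, √281), and [Q(√97, √281):Q] = 4 (since 97, 281 are distinct squarefree integers > 1 with 27257 not a perfect square). To show equality we compute the minimal polynomial of γ. From γ = √97 + √281: γ^2 = 97 + 2√(27257) + 281 = 378 + 2√(27257), so γ^2 - 378 = 2√(27257); squaring, (γ^2 - 378)^2 = 4·27257, i.e. γ^4 - 756γ^2 + 142884 - 109028 = 0, i.e. γ^4 - 756γ^2 + 33856 = 0. So γ is a root of x^4 - 756x^2 + 33856. This polynomial is irreducible over Q: it has no rational root (each ±√97 ± √281 is irrational), and any factorization into two quadratics over Q would force √(27257) ∈ Q (pairing opposite roots) or √97, √281 ∈ Q (other pairings), all impossible. Hence [Q(γ):Q] = 4 = [Q(√97, √281):Q], so Q(γ) = Q(√97, √281).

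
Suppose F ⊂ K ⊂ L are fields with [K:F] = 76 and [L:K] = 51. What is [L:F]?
[L:F] = 3876

The tower law says that for any tower of field extensions F ⊂ K ⊂ L with finite degrees, [L:F] = [L:K] · [K:F]. Here this gives [L:F] = 51 · 76 = 3876.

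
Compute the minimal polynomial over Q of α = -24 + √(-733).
m_α(x) = x^2 + 48x + 1309

From α + 24 = √(-733), squaring gives (α + 24)^2 = -733, i.e. α^2 + 48α + 576 = -733, so α^2 + 48α + 1309 = 0. The discriminant of x^2 + 48x + 1309 is (48)^2 - 4·(1309) = 2304 - 5236 = -2932, and 4·(-733) is not a perfect square in Q since -733 is squarefree and ≠ 1. Hence x^2 + 48x + 1309 is irreducible over Q and is the minimal polynomial of α.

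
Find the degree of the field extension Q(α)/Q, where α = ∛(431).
[Q(α):Q] = 3

The minimal polynomial of α is x^3 - 431, irreducible over Q since 431 is not a perfect cube (so x^3 - 431 has no rational root). Hence [Q(α):Q] = deg(m_α) = 3.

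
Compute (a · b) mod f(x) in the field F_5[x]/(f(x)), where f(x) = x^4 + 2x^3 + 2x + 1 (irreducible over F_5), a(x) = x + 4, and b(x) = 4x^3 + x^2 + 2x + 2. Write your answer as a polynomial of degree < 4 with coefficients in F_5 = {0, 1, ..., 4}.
a · b ≡ 4x^3 + x^2 + 2x + 4 (mod f(x))

Multiply in F_5[x]: a(x)·b(x) = (x + 4)·(4x^3 + x^2 + 2x + 2) = 4x^4 + 2x^3 + x^2 + 3. This has degree ≥ 4, so divide by f(x) over F_5: 4x^4 + 2x^3 + x^2 + 3 = (4)·(x^4 + 2x^3 + 2x + 1) + (4x^3 + x^2 + 2x + 4). Hence a·b ≡ 4x^3 + x^2 + 2x + 4 (mod f). (F_5[x]/(f) is a field with 5^4 = 625 elements since f is irreducible of degree 4.)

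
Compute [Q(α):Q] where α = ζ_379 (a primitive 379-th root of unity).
[Q(α):Q] = 378

The minimal polynomial of ζ_379 over Q is the 379-th cyclotomic polynomial Φ_379(x), which is irreducible over Q and has degree φ(379) = 378. Hence [Q(α):Q] = φ(379) = 378.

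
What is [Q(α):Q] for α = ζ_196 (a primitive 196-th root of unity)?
[Q(α):Q] = 84

The minimal polynomial of ζ_196 over Q is the 196-th cyclotomic polynomial Φ_196(x), which is irreducible over Q and has degree φ(196) = 84. Hence [Q(α):Q] = φ(196) = 84.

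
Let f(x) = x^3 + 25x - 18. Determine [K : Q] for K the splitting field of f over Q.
[K : Q] = 6

By the rational root test, any rational root of the monic integer polynomial f(x) = x^3 + 25x - 18 must be an integer dividing the constant term -18, i.e. one of ±{1, 2, 3, 6, 9, 18}. Evaluating: f(1) = 8, f(-1) = -44, f(2) = 40, f(-2) = -76, f(3) = 84, f(-3) = -120, f(6) = 348, f(-6) = -384, f(9) = 936, f(-9) = -972, f(18) = 6264, f(-18) = -6300; none is 0, so f has no rational root and is therefore irreducible over Q (a cubic with no linear factor over a field is irreducible). For an irreducible cubic, the Galois group is A_3 or S_3 according as the discriminant disc(f) = -4a^3 - 27b^2 = -4·(25)^3 - 27·(-18)^2 = -71248 is or is not a square in Q. Here disc(f) = -71248 is not a perfect square in Q, so the Galois group of f over Q is not contained in A_3 and must be all of S_3. The splitting field has degree |S_3| = 6 over Q, so [K : Q] = 6.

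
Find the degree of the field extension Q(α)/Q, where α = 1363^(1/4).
[Q(α):Q] = 4

α is a root of x^4 - 1363. By Eisenstein's criterion at the prime p = 29 (which divides the constant term 1363 but p^2 = 841 does not, since 1363 is squarefree), x^4 - 1363 is irreducible over Q. Hence [Q(α):Q] = 4.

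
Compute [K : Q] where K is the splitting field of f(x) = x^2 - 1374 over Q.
[K : Q] = 2

f(x) = x^2 - 1374 factors as (x - √1374)(x + √1374). The splitting field is K = Q(√1374). Since 1374 is squarefree and > 1, it is not a perfect square, so x^2 - 1374 is irreducible over Q and [Q(√1374) : Q] = 2. Hence [K : Q] = 2.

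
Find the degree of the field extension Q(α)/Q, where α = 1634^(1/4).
[Q(α):Q] = 4

α is a root of x^4 - 1634. By Eisenstein's criterion at the prime p = 2 (which divides the constant term 1634 but p^2 = 4 does not, since 1634 is squarefree), x^4 - 1634 is irreducible over Q. Hence [Q(α):Q] = 4.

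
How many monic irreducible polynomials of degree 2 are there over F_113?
There are 6328 monic irreducible polynomials of degree 2 over F_113

Each element of F_{113^2} that lies in no proper subfield is a root of exactly one monic irreducible of degree 2 over F_113, and each such polynomial has 2 distinct roots in F_{113^2}. By Möbius inversion the count is N_113(2) = (1/2) Σ_{d|2} μ(2/d) · 113^d = (1/2)(μ(2)·113^1 + μ(1)·113^2) = 12656/2 = 6328.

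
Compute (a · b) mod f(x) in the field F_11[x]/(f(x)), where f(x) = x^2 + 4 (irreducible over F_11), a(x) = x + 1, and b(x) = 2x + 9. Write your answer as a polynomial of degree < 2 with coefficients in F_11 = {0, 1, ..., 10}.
a · b ≡ 1 (mod f(x))

Multiply in F_11[x]: a(x)·b(x) = (x + 1)·(2x + 9) = 2x^2 + 9. This has degree ≥ 2, so divide by f(x) over F_11: 2x^2 + 9 = (2)·(x^2 + 4) + (1). Hence a·b ≡ 1 (mod f). (F_11[x]/(f) is a field with 11^2 = 121 elements since f is irreducible of degree 2.)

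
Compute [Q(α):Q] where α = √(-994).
[Q(α):Q] = 2

[Q(α):Q] equals the degree of the minimal polynomial of α. Here α^2 = -994 and x^2 + 994 is irreducible (d = -994 is squarefree, ≠ 1, hence not a square), so deg(m_α) = 2. Thus [Q(α):Q] = 2.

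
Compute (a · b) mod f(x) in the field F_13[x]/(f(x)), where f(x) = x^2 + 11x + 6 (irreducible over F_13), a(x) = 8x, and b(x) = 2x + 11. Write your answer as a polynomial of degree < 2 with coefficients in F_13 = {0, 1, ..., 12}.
a · b ≡ 3x + 8 (mod f(x))

Multiply in F_13[x]: a(x)·b(x) = (8x)·(2x + 11) = 3x^2 + 10x. This has degree ≥ 2, so divide by f(x) over F_13: 3x^2 + 10x = (3)·(x^2 + 11x + 6) + (3x + 8). Hence a·b ≡ 3x + 8 (mod f). (F_13[x]/(f) is a field with 13^2 = 169 elements since f is irreducible of degree 2.)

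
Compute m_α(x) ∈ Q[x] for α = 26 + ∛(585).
m_α(x) = x^3 - 78x^2 + 2028x - 18161

Set β = α - 26 = ∛(585), so β^3 = 585. Then (α - 26)^3 - 585 = 0, i.e. α is a root of g(x) = (x - 26)^3 - 585 = x^3 - 78x^2 + 2028x - 18161. Since g(x) = h(x - 26) where h(x) = x^3 - 585, and h is irreducible over Q (because 585 is not a perfect cube, so h has no rational root, and a monic cubic with no rational root is irreducible), g is also irreducible (irreducibility is preserved under the substitution x → x - 26). Hence m_α(x) = x^3 - 78x^2 + 2028x - 18161.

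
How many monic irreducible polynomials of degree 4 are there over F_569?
There are 26205215340 monic irreducible polynomials of degree 4 over F_569

Each element of F_{569^4} that lies in no proper subfield is a root of exactly one monic irreducible of degree 4 over F_569, and each such polynomial has 4 distinct roots in F_{569^4}. By Möbius inversion the count is N_569(4) = (1/4) Σ_{d|4} μ(4/d) · 569^d = (1/4)(μ(4)·569^1 + μ(2)·569^2 + μ(1)·569^4) = 104820861360/4 = 26205215340.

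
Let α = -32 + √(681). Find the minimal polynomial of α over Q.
m_α(x) = x^2 + 64x + 343

From α + 32 = √(681), squaring gives (α + 32)^2 = 681, i.e. α^2 + 64α + 1024 = 681, so α^2 + 64α + 343 = 0. The discriminant of x^2 + 64x + 343 is (64)^2 - 4·(343) = 4096 - 1372 = 2724, and 4·(681) is not a perfect square in Q since 681 is squarefree and ≠ 1. Hence x^2 + 64x + 343 is irreducible over Q and is the minimal polynomial of α.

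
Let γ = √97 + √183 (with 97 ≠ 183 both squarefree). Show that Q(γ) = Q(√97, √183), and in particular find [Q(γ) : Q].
[Q(γ) : Q] = 4 (equivalently, Q(γ) = Q(√97, √183))

Obviously Q(γ) ⊆ Q(√97, √183), and [Q(√97, √183):Q] = 4 (since 97, 183 are distinct squarefree integers > 1 with 17751 not a perfect square). To show equality we compute the minimal polynomial of γ. From γ = √97 + √183: γ^2 = 97 + 2√(17751) + 183 = 280 + 2√(17751), so γ^2 - 280 = 2√(17751); squaring, (γ^2 - 280)^2 = 4·17751, i.e. γ^4 - 560γ^2 + 78400 - 71004 = 0, i.e. γ^4 - 560γ^2 + 7396 = 0. So γ is a root of x^4 - 560x^2 + 7396. This polynomial is irreducible over Q: it has no rational root (each ±√97 ± √183 is irrational), and any factorization into two quadratics over Q would force √(17751) ∈ Q (pairing opposite roots) or √97, √183 ∈ Q (other pairings), all impossible. Hence [Q(γ):Q] = 4 = [Q(√97, √183):Q], so Q(γ) = Q(√97, √183).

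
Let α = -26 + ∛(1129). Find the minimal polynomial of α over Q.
m_α(x) = x^3 + 78x^2 + 2028x + 16447

Set β = α + 26 = ∛(1129), so β^3 = 1129. Then (α + 26)^3 - 1129 = 0, i.e. α is a root of g(x) = (x + 26)^3 - 1129 = x^3 + 78x^2 + 2028x + 16447. Since g(x) = h(x + 26) where h(x) = x^3 - 1129, and h is irreducible over Q (because 1129 is not a perfect cube, so h has no rational root, and a monic cubic with no rational root is irreducible), g is also irreducible (irreducibility is preserved under the substitution x → x + 26). Hence m_α(x) = x^3 + 78x^2 + 2028x + 16447.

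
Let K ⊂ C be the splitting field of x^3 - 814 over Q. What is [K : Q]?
[K : Q] = 6

The roots of x^3 - 814 are ∛814, ω∛814, ω^2∛814 where ω = e^(2πi/3) is a primitive cube root of unity, so K = Q(∛814, ω). Now [Q(∛814):Q] = 3 (since 814 is not a perfect cube, x^3 - 814 is irreducible) and [Q(ω):Q] = 2. Both 2 and 3 divide [K:Q], and [K:Q] ≤ 3·2 = 6, so [K:Q] = 6. (Equivalently: Q(∛814) ⊂ R but ω ∉ R, so [K : Q(∛814)] = 2.)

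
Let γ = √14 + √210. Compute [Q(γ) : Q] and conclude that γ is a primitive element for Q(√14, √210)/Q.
[Q(γ) : Q] = 4 (equivalently, Q(γ) = Q(√14, √210))

Obviously Q(γ) ⊆ Q(√14, √210), and [Q(√14, √210):Q] = 4 (since 14, 210 are distinct squarefree integers > 1 with 2940 not a perfect square). To show equality we compute the minimal polynomial of γ. From γ = √14 + √210: γ^2 = 14 + 2√(2940) + 210 = 224 + 2√(2940), so γ^2 - 224 = 2√(2940); squaring, (γ^2 - 224)^2 = 4·2940, i.e. γ^4 - 448γ^2 + 50176 - 11760 = 0, i.e. γ^4 - 448γ^2 + 38416 = 0. So γ is a root of x^4 - 448x^2 + 38416. This polynomial is irreducible over Q: it has no rational root (each ±√14 ± √210 is irrational), and any factorization into two quadratics over Q would force √(2940) ∈ Q (pairing opposite roots) or √14, √210 ∈ Q (other pairings), all impossible. Hence [Q(γ):Q] = 4 = [Q(√14, √210):Q], so Q(γ) = Q(√14, √210).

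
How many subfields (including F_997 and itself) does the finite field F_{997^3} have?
F_{997^3} has 2 subfields

The subfields of F_{p^n} are exactly the fields F_{p^d} for d | n (each is the fixed field of the unique index-d subgroup of Gal(F_{p^n}/F_p) ≅ Z/nZ). The divisors of n = 3 are {1, 3}, giving 2 subfields: F_{997^1}, F_{997^3}.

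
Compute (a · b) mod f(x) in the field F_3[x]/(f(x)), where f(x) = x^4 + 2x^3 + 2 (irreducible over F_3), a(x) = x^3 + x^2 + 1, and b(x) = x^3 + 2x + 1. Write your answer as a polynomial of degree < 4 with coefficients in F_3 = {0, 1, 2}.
a · b ≡ 2x^3 + 2x^2 + x + 2 (mod f(x))

Multiply in F_3[x]: a(x)·b(x) = (x^3 + x^2 + 1)·(x^3 + 2x + 1) = x^6 + x^5 + 2x^4 + x^3 + x^2 + 2x + 1. This has degree ≥ 4, so divide by f(x) over F_3: x^6 + x^5 + 2x^4 + x^3 + x^2 + 2x + 1 = (x^2 + 2x + 1)·(x^4 + 2x^3 + 2) + (2x^3 + 2x^2 + x + 2). Hence a·b ≡ 2x^3 + 2x^2 + x + 2 (mod f). (F_3[x]/(f) is a field with 3^4 = 81 elements since f is irreducible of degree 4.)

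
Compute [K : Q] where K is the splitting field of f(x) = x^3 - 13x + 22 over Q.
[K : Q] = 6

By the rational root test, any rational root of the monic integer polynomial f(x) = x^3 - 13x + 22 must be an integer dividing the constant term 22, i.e. one of ±{1, 2, 11, 22}. Evaluating: f(1) = 10, f(-1) = 34, f(2) = 4, f(-2) = 40, f(11) = 1210, f(-11) = -1166, f(22) = 10384, f(-22) = -10340; none is 0, so f has no rational root and is therefore irreducible over Q (a cubic with no linear factor over a field is irreducible). For an irreducible cubic, the Galois group is A_3 or S_3 according as the discriminant disc(f) = -4a^3 - 27b^2 = -4·(-13)^3 - 27·(22)^2 = -4280 is or is not a square in Q. Here disc(f) = -4280 is not a perfect square in Q, so the Galois group of f over Q is not contained in A_3 and must be all of S_3. The splitting field has degree |S_3| = 6 over Q, so [K : Q] = 6.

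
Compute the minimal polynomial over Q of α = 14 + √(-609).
m_α(x) = x^2 - 28x + 805

From α - 14 = √(-609), squaring gives (α - 14)^2 = -609, i.e. α^2 - 28α + 196 = -609, so α^2 - 28α + 805 = 0. The discriminant of x^2 - 28x + 805 is (-28)^2 - 4·(805) = 784 - 3220 = -2436, and 4·(-609) is not a perfect square in Q since -609 is squarefree and ≠ 1. Hence x^2 - 28x + 805 is irreducible over Q and is the minimal polynomial of α.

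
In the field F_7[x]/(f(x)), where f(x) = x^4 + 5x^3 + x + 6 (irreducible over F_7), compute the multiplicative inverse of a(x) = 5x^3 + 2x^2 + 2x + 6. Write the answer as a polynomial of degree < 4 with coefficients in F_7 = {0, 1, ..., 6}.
a(x)^(-1) ≡ 5x^3 + 6x^2 + x + 3 (mod f(x))

Since f is irreducible over F_7, F_7[x]/(f) is a field and a(x) ≠ 0 has an inverse. Apply the extended Euclidean algorithm to f(x) and a(x) in F_7[x]: f(x) = (3x + 4)·a(x) + (3x + 3);  a(x) = (4x^2 + 6x + 4)·(3x + 3) + (1). The last nonzero remainder is the constant 1 = gcd(f, a) in F_7. Back-substituting through the division chain expresses 1 = s(x)·a(x) + t(x)·f(x) with s(x) ≡ 5x^3 + 6x^2 + x + 3 (mod f), so a(x)^(-1) ≡ s(x) = 5x^3 + 6x^2 + x + 3 (mod f). Check: (5x^3 + 2x^2 + 2x + 6)·(5x^3 + 6x^2 + x + 3) = 4x^6 + 5x^5 + 6x^4 + 3x^3 + 2x^2 + 5x + 4 ≡ 1 (mod x^4 + 5x^3 + x + 6).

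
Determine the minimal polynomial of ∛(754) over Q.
m_α(x) = x^3 - 754

α satisfies α^3 = 754, so x^3 - 754 annihilates α. By the rational root test, a rational root p/q (in lowest terms) of x^3 - 754 would satisfy p^3 = 754 q^3, forcing q = 1 and p^3 = 754; but 754 is not a perfect cube, contradiction. A monic cubic over Q with no rational root is irreducible (any nontrivial factorization would include a linear factor). Hence x^3 - 754 is the minimal polynomial of α, and in particular [Q(α):Q] = 3.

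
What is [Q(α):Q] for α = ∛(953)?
[Q(α):Q] = 3

The minimal polynomial of α is x^3 - 953, irreducible over Q since 953 is not a perfect cube (so x^3 - 953 has no rational root). Hence [Q(α):Q] = deg(m_α) = 3.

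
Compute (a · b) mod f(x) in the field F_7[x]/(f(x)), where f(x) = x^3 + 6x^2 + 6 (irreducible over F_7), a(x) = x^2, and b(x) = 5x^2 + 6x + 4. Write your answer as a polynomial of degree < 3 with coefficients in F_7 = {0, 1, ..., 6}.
a · b ≡ x^2 + 5x + 4 (mod f(x))

Multiply in F_7[x]: a(x)·b(x) = (x^2)·(5x^2 + 6x + 4) = 5x^4 + 6x^3 + 4x^2. This has degree ≥ 3, so divide by f(x) over F_7: 5x^4 + 6x^3 + 4x^2 = (5x + 4)·(x^3 + 6x^2 + 6) + (x^2 + 5x + 4). Hence a·b ≡ x^2 + 5x + 4 (mod f). (F_7[x]/(f) is a field with 7^3 = 343 elements since f is irreducible of degree 3.)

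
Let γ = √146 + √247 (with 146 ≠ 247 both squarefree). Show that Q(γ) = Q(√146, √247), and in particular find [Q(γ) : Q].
[Q(γ) : Q] = 4 (equivalently, Q(γ) = Q(√146, √247))

Obviously Q(γ) ⊆ Q(√146, √247), and [Q(√146, √247):Q] = 4 (since 146, 247 are distinct squarefree integers > 1 with 36062 not a perfect square). To show equality we compute the minimal polynomial of γ. From γ = √146 + √247: γ^2 = 146 + 2√(36062) + 247 = 393 + 2√(36062), so γ^2 - 393 = 2√(36062); squaring, (γ^2 - 393)^2 = 4·36062, i.e. γ^4 - 786γ^2 + 154449 - 144248 = 0, i.e. γ^4 - 786γ^2 + 10201 = 0. So γ is a root of x^4 - 786x^2 + 10201. This polynomial is irreducible over Q: it has no rational root (each ±√146 ± √247 is irrational), and any factorization into two quadratics over Q would force √(36062) ∈ Q (pairing opposite roots) or √146, √247 ∈ Q (other pairings), all impossible. Hence [Q(γ):Q] = 4 = [Q(√146, √247):Q], so Q(γ) = Q(√146, √247).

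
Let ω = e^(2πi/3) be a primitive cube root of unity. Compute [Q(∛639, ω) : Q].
[Q(∛639, ω) : Q] = 6

[Q(∛639):Q] = 3 (min poly x^3 - 639, irreducible since 639 is not a perfect cube). [Q(ω):Q] = 2 (min poly x^2 + x + 1). Since Q(∛639) ⊂ R and ω ∉ R, we have ω ∉ Q(∛639), so x^2 + x + 1 remains irreducible over Q(∛639) and [Q(∛639, ω) : Q(∛639)] = 2. By the tower law, [Q(∛639, ω) : Q] = 3 · 2 = 6. (In fact Q(∛639, ω) is the splitting field of x^3 - 639 over Q.)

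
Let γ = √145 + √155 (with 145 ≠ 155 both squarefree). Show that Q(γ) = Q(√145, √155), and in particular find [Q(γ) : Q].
[Q(γ) : Q] = 4 (equivalently, Q(γ) = Q(√145, √155))

Obviously Q(γ) ⊆ Q(√145, √155), and [Q(√145, √155):Q] = 4 (since 145, 155 are distinct squarefree integers > 1 with 22475 not a perfect square). To show equality we compute the minimal polynomial of γ. From γ = √145 + √155: γ^2 = 145 + 2√(22475) + 155 = 300 + 2√(22475), so γ^2 - 300 = 2√(22475); squaring, (γ^2 - 300)^2 = 4·22475, i.e. γ^4 - 600γ^2 + 90000 - 89900 = 0, i.e. γ^4 - 600γ^2 + 100 = 0. So γ is a root of x^4 - 600x^2 + 100. This polynomial is irreducible over Q: it has no rational root (each ±√145 ± √155 is irrational), and any factorization into two quadratics over Q would force √(22475) ∈ Q (pairing opposite roots) or √145, √155 ∈ Q (other pairings), all impossible. Hence [Q(γ):Q] = 4 = [Q(√145, √155):Q], so Q(γ) = Q(√145, √155).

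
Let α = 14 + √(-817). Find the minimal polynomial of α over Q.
m_α(x) = x^2 - 28x + 1013

From α - 14 = √(-817), squaring gives (α - 14)^2 = -817, i.e. α^2 - 28α + 196 = -817, so α^2 - 28α + 1013 = 0. The discriminant of x^2 - 28x + 1013 is (-28)^2 - 4·(1013) = 784 - 4052 = -3268, and 4·(-817) is not a perfect square in Q since -817 is squarefree and ≠ 1. Hence x^2 - 28x + 1013 is irreducible over Q and is the minimal polynomial of α.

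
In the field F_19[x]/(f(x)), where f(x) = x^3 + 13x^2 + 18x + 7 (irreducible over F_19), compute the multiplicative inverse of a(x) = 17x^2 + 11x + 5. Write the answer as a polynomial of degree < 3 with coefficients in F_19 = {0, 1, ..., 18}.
a(x)^(-1) ≡ 2x^2 + x + 6 (mod f(x))

Since f is irreducible over F_19, F_19[x]/(f) is a field and a(x) ≠ 0 has an inverse. Apply the extended Euclidean algorithm to f(x) and a(x) in F_19[x]: f(x) = (9x + 5)·a(x) + (13x + 1);  a(x) = (13x + 13)·(13x + 1) + (11). The last nonzero remainder is the constant 11 = gcd(f, a) in F_19. Back-substituting through the division chain expresses 11 = s(x)·a(x) + t(x)·f(x) with s(x) ≡ 3x^2 + 11x + 9 (mod f), so (3x^2 + 11x + 9)·a(x) ≡ 11 (mod f). Multiplying by 11^(-1) ≡ 7 in F_19 gives a(x)^(-1) ≡ 7·(3x^2 + 11x + 9) ≡ 2x^2 + x + 6 (mod f). Check: (17x^2 + 11x + 5)·(2x^2 + x + 6) = 15x^4 + x^3 + 9x^2 + 14x + 11 ≡ 1 (mod x^3 + 13x^2 + 18x + 7).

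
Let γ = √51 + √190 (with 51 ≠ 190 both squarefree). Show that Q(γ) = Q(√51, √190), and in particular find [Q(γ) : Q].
[Q(γ) : Q] = 4 (equivalently, Q(γ) = Q(√51, √190))

Obviously Q(γ) ⊆ Q(√51, √190), and [Q(√51, √190):Q] = 4 (since 51, 190 are distinct squarefree integers > 1 with 9690 not a perfect square). To show equality we compute the minimal polynomial of γ. From γ = √51 + √190: γ^2 = 51 + 2√(9690) + 190 = 241 + 2√(9690), so γ^2 - 241 = 2√(9690); squaring, (γ^2 - 241)^2 = 4·9690, i.e. γ^4 - 482γ^2 + 58081 - 38760 = 0, i.e. γ^4 - 482γ^2 + 19321 = 0. So γ is a root of x^4 - 482x^2 + 19321. This polynomial is irreducible over Q: it has no rational root (each ±√51 ± √190 is irrational), and any factorization into two quadratics over Q would force √(9690) ∈ Q (pairing opposite roots) or √51, √190 ∈ Q (other pairings), all impossible. Hence [Q(γ):Q] = 4 = [Q(√51, √190):Q], so Q(γ) = Q(√51, √190).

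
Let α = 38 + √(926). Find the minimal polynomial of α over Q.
m_α(x) = x^2 - 76x + 518

From α - 38 = √(926), squaring gives (α - 38)^2 = 926, i.e. α^2 - 76α + 1444 = 926, so α^2 - 76α + 518 = 0. The discriminant of x^2 - 76x + 518 is (-76)^2 - 4·(518) = 5776 - 2072 = 3704, and 4·(926) is not a perfect square in Q since 926 is squarefree and ≠ 1. Hence x^2 - 76x + 518 is irreducible over Q and is the minimal polynomial of α.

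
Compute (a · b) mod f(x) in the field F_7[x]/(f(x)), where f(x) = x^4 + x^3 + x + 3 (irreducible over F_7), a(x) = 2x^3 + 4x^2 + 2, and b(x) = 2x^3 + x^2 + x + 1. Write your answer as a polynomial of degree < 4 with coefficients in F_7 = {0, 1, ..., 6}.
a · b ≡ 6x^3 + 2x^2 + 5x + 2 (mod f(x))

Multiply in F_7[x]: a(x)·b(x) = (2x^3 + 4x^2 + 2)·(2x^3 + x^2 + x + 1) = 4x^6 + 3x^5 + 6x^4 + 3x^3 + 6x^2 + 2x + 2. This has degree ≥ 4, so divide by f(x) over F_7: 4x^6 + 3x^5 + 6x^4 + 3x^3 + 6x^2 + 2x + 2 = (4x^2 + 6x)·(x^4 + x^3 + x + 3) + (6x^3 + 2x^2 + 5x + 2). Hence a·b ≡ 6x^3 + 2x^2 + 5x + 2 (mod f). (F_7[x]/(f) is a field with 7^4 = 2401 elements since f is irreducible of degree 4.)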